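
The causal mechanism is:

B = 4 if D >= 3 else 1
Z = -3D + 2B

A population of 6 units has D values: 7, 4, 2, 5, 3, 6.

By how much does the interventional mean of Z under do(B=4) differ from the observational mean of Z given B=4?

The intervention sets B=4 in all 6 units regardless of D. Recomputing Z per unit gives -13, -4, 2, -7, -1, -10; average -5.5.
Conditioning on B=4 selects the 5 unit(s) with D ∈ {7, 4, 5, 3, 6}. Their Z values: -13, -4, -7, -1, -10. Mean = -7.
Difference = -5.5 − (-7) = 1.5.

1.5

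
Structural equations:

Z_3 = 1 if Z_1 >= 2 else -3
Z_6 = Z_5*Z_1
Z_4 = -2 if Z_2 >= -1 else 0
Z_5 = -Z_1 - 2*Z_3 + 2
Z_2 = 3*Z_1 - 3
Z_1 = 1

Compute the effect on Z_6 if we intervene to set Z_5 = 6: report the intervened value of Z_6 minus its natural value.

The intervention breaks the incoming arrows to Z_5: Z_5 = -Z_1 - 2*Z_3 + 2 no longer applies, and Z_5 = 6.
Z_6 = Z_5*Z_1  [with Z_5=6, Z_1=1]  = 6
Without intervention: Z_3 = 1 if Z_1 >= 2 else -3  [with Z_1=1]  = -3; Z_5 = -Z_1 - 2*Z_3 + 2  [with Z_1=1, Z_3=-3]  = 7; Z_6 = Z_5*Z_1  [with Z_5=7, Z_1=1]  = 7.
Change = 6 − 7 = -1.

-1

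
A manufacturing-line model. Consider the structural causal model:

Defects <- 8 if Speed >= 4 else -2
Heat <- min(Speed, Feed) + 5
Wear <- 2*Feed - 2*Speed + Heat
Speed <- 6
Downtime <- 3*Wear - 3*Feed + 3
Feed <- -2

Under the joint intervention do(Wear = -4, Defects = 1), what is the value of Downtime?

The joint intervention fixes Wear = -4, Defects = 1, removing each variable's own equation.
Downtime = 3*Wear - 3*Feed + 3  [with Wear=-4, Feed=-2]  = -3

-3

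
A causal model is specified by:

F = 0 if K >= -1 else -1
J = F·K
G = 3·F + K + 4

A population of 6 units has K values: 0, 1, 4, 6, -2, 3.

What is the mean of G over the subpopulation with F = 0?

6.8

Conditioning on F=0 selects the 5 unit(s) with K ∈ {0, 1, 4, 6, 3}. Their G values: 4, 5, 8, 10, 7. Mean = 6.8.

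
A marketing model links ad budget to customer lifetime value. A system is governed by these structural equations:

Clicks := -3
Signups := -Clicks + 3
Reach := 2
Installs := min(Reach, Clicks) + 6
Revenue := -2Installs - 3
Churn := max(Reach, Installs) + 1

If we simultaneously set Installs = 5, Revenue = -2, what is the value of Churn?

6

The joint intervention fixes Installs = 5, Revenue = -2, removing each variable's own equation.
Churn = max(Reach, Installs) + 1  [with Reach=2, Installs=5]  = 6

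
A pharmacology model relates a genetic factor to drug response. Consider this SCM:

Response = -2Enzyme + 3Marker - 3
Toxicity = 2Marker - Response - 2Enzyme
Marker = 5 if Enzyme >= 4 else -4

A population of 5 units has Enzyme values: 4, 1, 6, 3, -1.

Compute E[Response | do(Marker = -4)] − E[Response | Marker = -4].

do(Marker=-4) breaks Marker's dependence on Enzyme. With Marker=-4 fixed, Response across the units is -23, -17, -27, -21, -13, mean -20.2.
Observing Marker=-4 restricts to units where Marker's equation naturally yields -4: Enzyme ∈ {1, 3, -1}. In that subpopulation Response = -17, -21, -13, mean -17.
Difference = -20.2 − (-17) = -3.2.

-3.2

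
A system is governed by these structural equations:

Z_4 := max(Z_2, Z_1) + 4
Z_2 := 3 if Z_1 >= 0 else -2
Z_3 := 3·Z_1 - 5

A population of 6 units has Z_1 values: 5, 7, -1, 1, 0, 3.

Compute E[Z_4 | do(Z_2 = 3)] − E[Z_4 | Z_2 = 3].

-0.2

Under do(Z_2=3), Z_2's equation is replaced by Z_2=3 for every unit. Per-unit Z_4: 9, 11, 7, 7, 7, 7. Mean = 8.
Conditioning on Z_2=3 selects the 5 unit(s) with Z_1 ∈ {5, 7, 1, 0, 3}. Their Z_4 values: 9, 11, 7, 7, 7. Mean = 8.2.
Difference = 8 − 8.2 = -0.2.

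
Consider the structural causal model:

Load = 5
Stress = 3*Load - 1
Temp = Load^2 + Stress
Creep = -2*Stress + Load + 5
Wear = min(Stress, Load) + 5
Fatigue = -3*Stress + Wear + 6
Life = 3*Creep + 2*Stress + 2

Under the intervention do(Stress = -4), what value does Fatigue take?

19

Under do(Stress=-4), the mechanism Stress = 3*Load - 1 is discarded; Stress is fixed at -4.
Wear = min(Stress, Load) + 5  [with Stress=-4, Load=5]  = 1
Fatigue = -3*Stress + Wear + 6  [with Stress=-4, Wear=1]  = 19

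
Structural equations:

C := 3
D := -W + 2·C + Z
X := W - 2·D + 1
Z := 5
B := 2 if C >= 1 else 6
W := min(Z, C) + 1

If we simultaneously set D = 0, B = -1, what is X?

5

The joint intervention fixes D = 0, B = -1, removing each variable's own equation.
W = min(Z, C) + 1  [with Z=5, C=3]  = 4
X = W - 2·D + 1  [with W=4, D=0]  = 5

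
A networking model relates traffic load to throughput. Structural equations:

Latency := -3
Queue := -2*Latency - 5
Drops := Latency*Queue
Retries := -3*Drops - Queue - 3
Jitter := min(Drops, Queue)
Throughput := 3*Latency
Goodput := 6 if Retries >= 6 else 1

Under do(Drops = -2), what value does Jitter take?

-2

do(Drops=-2) replaces the equation Drops := Latency*Queue with the constant Drops = -2.
Queue = -2*Latency - 5  [with Latency=-3]  = 1
Jitter = min(Drops, Queue)  [with Drops=-2, Queue=1]  = -2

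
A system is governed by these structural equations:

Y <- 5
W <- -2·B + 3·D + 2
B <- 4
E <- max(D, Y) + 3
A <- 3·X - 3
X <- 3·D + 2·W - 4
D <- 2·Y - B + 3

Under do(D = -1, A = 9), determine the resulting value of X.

-25

Under do(D = -1, A = 9), each intervened variable's structural equation is replaced by its fixed value.
W = -2·B + 3·D + 2  [with B=4, D=-1]  = -9
X = 3·D + 2·W - 4  [with D=-1, W=-9]  = -25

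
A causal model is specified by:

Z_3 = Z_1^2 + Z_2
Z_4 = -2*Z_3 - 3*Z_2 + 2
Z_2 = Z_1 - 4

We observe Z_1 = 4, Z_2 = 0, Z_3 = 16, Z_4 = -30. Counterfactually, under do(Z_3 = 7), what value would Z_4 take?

-12

The intervention breaks the incoming arrows to Z_3: Z_3 = Z_1^2 + Z_2 no longer applies, and Z_3 = 7.
Z_2 = Z_1 - 4  [with Z_1=4]  = 0
Z_4 = -2*Z_3 - 3*Z_2 + 2  [with Z_3=7, Z_2=0]  = -12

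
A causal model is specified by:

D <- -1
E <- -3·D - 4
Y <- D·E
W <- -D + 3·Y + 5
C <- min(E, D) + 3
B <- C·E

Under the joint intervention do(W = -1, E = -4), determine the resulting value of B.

4

The joint intervention fixes W = -1, E = -4, removing each variable's own equation.
C = min(E, D) + 3  [with E=-4, D=-1]  = -1
B = C·E  [with C=-1, E=-4]  = 4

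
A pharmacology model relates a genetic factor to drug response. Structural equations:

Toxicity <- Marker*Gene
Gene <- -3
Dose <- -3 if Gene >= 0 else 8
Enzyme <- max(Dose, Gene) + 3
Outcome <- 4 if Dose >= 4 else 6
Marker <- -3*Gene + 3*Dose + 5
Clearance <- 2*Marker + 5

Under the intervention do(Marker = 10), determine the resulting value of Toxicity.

-30

Intervening sets Marker = 10 and removes its equation (Marker <- -3*Gene + 3*Dose + 5).
Toxicity = Marker*Gene  [with Marker=10, Gene=-3]  = -30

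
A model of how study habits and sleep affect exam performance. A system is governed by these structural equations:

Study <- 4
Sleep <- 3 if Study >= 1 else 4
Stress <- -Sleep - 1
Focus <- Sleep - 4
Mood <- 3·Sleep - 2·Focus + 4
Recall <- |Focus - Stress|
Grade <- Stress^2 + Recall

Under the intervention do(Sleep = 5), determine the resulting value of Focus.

Under do(Sleep=5), the mechanism Sleep <- 3 if Study >= 1 else 4 is discarded; Sleep is fixed at 5.
Focus = Sleep - 4  [with Sleep=5]  = 1

1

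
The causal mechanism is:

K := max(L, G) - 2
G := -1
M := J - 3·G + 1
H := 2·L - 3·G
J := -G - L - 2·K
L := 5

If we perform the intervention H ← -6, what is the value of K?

3

do(H=-6) replaces the equation H := 2·L - 3·G with the constant H = -6.
K is not downstream of the intervention, so its value is determined by the original equations.
K = max(L, G) - 2  [with L=5, G=-1]  = 3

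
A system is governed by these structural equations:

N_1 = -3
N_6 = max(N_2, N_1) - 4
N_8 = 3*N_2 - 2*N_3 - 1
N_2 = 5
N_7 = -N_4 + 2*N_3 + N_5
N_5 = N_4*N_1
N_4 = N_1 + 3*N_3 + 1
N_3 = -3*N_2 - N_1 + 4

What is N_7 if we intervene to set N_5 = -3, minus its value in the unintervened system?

Under do(N_5=-3), the mechanism N_5 = N_4*N_1 is discarded; N_5 is fixed at -3.
N_3 = -3*N_2 - N_1 + 4  [with N_2=5, N_1=-3]  = -8
N_4 = N_1 + 3*N_3 + 1  [with N_1=-3, N_3=-8]  = -26
N_7 = -N_4 + 2*N_3 + N_5  [with N_4=-26, N_3=-8, N_5=-3]  = 7
Without intervention: N_3 = -3*N_2 - N_1 + 4  [with N_2=5, N_1=-3]  = -8; N_4 = N_1 + 3*N_3 + 1  [with N_1=-3, N_3=-8]  = -26; N_5 = N_4*N_1  [with N_4=-26, N_1=-3]  = 78; N_7 = -N_4 + 2*N_3 + N_5  [with N_4=-26, N_3=-8, N_5=78]  = 88.
Change = 7 − 88 = -81.

-81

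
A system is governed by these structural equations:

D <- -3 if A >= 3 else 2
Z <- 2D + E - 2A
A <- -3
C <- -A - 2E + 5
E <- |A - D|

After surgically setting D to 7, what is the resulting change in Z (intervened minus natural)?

Under do(D=7), the mechanism D <- -3 if A >= 3 else 2 is discarded; D is fixed at 7.
E = |A - D|  [with A=-3, D=7]  = 10
Z = 2D + E - 2A  [with D=7, E=10, A=-3]  = 30
Without intervention: D = -3 if A >= 3 else 2  [with A=-3]  = 2; E = |A - D|  [with A=-3, D=2]  = 5; Z = 2D + E - 2A  [with D=2, E=5, A=-3]  = 15.
Change = 30 − 15 = 15.

15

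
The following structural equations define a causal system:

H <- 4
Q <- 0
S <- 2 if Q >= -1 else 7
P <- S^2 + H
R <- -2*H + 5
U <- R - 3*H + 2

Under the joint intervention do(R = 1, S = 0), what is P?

4

Setting R = 1, S = 0 by intervention discards those variables' equations.
P = S^2 + H  [with S=0, H=4]  = 4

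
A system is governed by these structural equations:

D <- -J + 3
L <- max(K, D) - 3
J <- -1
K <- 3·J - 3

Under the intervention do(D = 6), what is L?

3

The intervention breaks the incoming arrows to D: D <- -J + 3 no longer applies, and D = 6.
K = 3·J - 3  [with J=-1]  = -6
L = max(K, D) - 3  [with K=-6, D=6]  = 3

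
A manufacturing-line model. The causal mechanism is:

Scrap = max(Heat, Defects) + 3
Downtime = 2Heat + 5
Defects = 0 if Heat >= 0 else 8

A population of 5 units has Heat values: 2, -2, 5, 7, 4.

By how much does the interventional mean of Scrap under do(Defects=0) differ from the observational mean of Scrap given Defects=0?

Under do(Defects=0), Defects's equation is replaced by Defects=0 for every unit. Per-unit Scrap: 5, 3, 8, 10, 7. Mean = 6.6.
E[Scrap|Defects=0] averages over only the 4 units with Defects=0 (Heat = 2, 5, 7, 4): Scrap = 5, 8, 10, 7, mean 7.5.
Difference = 6.6 − 7.5 = -0.9.

-0.9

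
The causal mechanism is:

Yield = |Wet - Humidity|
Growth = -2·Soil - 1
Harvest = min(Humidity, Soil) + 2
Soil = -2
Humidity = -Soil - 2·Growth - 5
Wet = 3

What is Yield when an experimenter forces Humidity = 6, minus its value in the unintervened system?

Intervening sets Humidity = 6 and removes its equation (Humidity = -Soil - 2·Growth - 5).
Yield = |Wet - Humidity|  [with Wet=3, Humidity=6]  = 3
Without intervention: Growth = -2·Soil - 1  [with Soil=-2]  = 3; Humidity = -Soil - 2·Growth - 5  [with Soil=-2, Growth=3]  = -9; Yield = |Wet - Humidity|  [with Wet=3, Humidity=-9]  = 12.
Change = 3 − 12 = -9.

-9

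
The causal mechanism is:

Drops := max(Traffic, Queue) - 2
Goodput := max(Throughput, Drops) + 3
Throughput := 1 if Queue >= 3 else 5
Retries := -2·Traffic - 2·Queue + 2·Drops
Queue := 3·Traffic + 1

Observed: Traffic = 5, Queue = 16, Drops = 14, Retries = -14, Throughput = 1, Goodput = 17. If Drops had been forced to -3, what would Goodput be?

The intervention breaks the incoming arrows to Drops: Drops := max(Traffic, Queue) - 2 no longer applies, and Drops = -3.
Queue = 3·Traffic + 1  [with Traffic=5]  = 16
Throughput = 1 if Queue >= 3 else 5  [with Queue=16]  = 1
Goodput = max(Throughput, Drops) + 3  [with Throughput=1, Drops=-3]  = 4

4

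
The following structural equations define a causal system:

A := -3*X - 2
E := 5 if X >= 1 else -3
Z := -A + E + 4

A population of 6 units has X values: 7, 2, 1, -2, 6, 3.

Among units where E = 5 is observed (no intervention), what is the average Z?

E[Z|E=5] averages over only the 5 units with E=5 (X = 7, 2, 1, 6, 3): Z = 32, 17, 14, 29, 20, mean 22.4.

22.4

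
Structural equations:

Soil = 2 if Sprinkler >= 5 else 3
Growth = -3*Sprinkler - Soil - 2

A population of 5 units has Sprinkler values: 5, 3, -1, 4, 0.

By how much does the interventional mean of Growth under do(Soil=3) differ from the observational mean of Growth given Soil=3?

Under do(Soil=3), Soil's equation is replaced by Soil=3 for every unit. Per-unit Growth: -20, -14, -2, -17, -5. Mean = -11.6.
Conditioning on Soil=3 selects the 4 unit(s) with Sprinkler ∈ {3, -1, 4, 0}. Their Growth values: -14, -2, -17, -5. Mean = -9.5.
Difference = -11.6 − (-9.5) = -2.1.

-2.1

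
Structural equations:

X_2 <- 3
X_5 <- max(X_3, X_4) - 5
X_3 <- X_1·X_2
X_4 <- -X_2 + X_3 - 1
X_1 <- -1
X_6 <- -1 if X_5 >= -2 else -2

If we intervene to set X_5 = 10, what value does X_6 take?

The intervention breaks the incoming arrows to X_5: X_5 <- max(X_3, X_4) - 5 no longer applies, and X_5 = 10.
X_6 = -1 if X_5 >= -2 else -2  [with X_5=10]  = -1

-1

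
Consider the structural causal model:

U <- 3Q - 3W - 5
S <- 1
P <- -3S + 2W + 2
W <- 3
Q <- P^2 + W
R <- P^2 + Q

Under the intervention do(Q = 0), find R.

25

Intervening sets Q = 0 and removes its equation (Q <- P^2 + W).
P = -3S + 2W + 2  [with S=1, W=3]  = 5
R = P^2 + Q  [with P=5, Q=0]  = 25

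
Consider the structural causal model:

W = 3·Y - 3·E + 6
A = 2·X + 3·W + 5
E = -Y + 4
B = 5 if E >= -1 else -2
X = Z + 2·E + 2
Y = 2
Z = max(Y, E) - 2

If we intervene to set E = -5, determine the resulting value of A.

70

Under do(E=-5), the mechanism E = -Y + 4 is discarded; E is fixed at -5.
W = 3·Y - 3·E + 6  [with Y=2, E=-5]  = 27
Z = max(Y, E) - 2  [with Y=2, E=-5]  = 0
X = Z + 2·E + 2  [with Z=0, E=-5]  = -8
A = 2·X + 3·W + 5  [with X=-8, W=27]  = 70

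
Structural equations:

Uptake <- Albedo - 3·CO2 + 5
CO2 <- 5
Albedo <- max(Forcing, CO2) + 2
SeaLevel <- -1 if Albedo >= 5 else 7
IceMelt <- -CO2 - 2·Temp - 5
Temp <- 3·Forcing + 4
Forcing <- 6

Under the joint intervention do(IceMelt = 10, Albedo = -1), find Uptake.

-11

Under do(IceMelt = 10, Albedo = -1), each intervened variable's structural equation is replaced by its fixed value.
Uptake = Albedo - 3·CO2 + 5  [with Albedo=-1, CO2=5]  = -11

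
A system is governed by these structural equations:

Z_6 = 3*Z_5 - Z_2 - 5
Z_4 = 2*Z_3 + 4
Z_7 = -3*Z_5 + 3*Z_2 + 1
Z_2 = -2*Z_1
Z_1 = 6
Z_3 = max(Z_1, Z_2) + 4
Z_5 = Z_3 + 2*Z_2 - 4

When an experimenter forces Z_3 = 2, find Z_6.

-71

The intervention breaks the incoming arrows to Z_3: Z_3 = max(Z_1, Z_2) + 4 no longer applies, and Z_3 = 2.
Z_2 = -2*Z_1  [with Z_1=6]  = -12
Z_5 = Z_3 + 2*Z_2 - 4  [with Z_3=2, Z_2=-12]  = -26
Z_6 = 3*Z_5 - Z_2 - 5  [with Z_5=-26, Z_2=-12]  = -71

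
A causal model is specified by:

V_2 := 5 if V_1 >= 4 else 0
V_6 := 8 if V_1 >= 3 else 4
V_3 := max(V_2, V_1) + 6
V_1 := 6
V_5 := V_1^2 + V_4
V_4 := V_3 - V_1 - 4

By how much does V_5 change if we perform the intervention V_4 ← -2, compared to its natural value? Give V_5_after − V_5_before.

Intervening sets V_4 = -2 and removes its equation (V_4 := V_3 - V_1 - 4).
V_5 = V_1^2 + V_4  [with V_1=6, V_4=-2]  = 34
Without intervention: V_2 = 5 if V_1 >= 4 else 0  [with V_1=6]  = 5; V_3 = max(V_2, V_1) + 6  [with V_2=5, V_1=6]  = 12; V_4 = V_3 - V_1 - 4  [with V_3=12, V_1=6]  = 2; V_5 = V_1^2 + V_4  [with V_1=6, V_4=2]  = 38.
Change = 34 − 38 = -4.

-4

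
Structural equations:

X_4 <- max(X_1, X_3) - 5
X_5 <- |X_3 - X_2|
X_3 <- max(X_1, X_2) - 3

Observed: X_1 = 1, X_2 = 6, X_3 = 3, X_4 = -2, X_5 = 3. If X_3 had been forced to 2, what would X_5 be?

do(X_3=2) replaces the equation X_3 <- max(X_1, X_2) - 3 with the constant X_3 = 2.
X_5 = |X_3 - X_2|  [with X_3=2, X_2=6]  = 4

4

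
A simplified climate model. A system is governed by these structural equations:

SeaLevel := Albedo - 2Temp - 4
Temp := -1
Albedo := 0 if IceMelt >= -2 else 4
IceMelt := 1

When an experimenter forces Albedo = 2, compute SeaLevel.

The intervention breaks the incoming arrows to Albedo: Albedo := 0 if IceMelt >= -2 else 4 no longer applies, and Albedo = 2.
SeaLevel = Albedo - 2Temp - 4  [with Albedo=2, Temp=-1]  = 0

0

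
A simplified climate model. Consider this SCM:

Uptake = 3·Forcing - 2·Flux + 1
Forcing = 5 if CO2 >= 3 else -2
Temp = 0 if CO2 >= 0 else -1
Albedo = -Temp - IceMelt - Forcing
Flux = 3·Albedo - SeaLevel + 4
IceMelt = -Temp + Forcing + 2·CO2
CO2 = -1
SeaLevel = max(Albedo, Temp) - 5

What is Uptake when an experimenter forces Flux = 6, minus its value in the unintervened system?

30

do(Flux=6) replaces the equation Flux = 3·Albedo - SeaLevel + 4 with the constant Flux = 6.
Forcing = 5 if CO2 >= 3 else -2  [with CO2=-1]  = -2
Uptake = 3·Forcing - 2·Flux + 1  [with Forcing=-2, Flux=6]  = -17
Without intervention: Forcing = 5 if CO2 >= 3 else -2  [with CO2=-1]  = -2; Temp = 0 if CO2 >= 0 else -1  [with CO2=-1]  = -1; IceMelt = -Temp + Forcing + 2·CO2  [with Temp=-1, Forcing=-2, CO2=-1]  = -3; Albedo = -Temp - IceMelt - Forcing  [with Temp=-1, IceMelt=-3, Forcing=-2]  = 6; SeaLevel = max(Albedo, Temp) - 5  [with Albedo=6, Temp=-1]  = 1; Flux = 3·Albedo - SeaLevel + 4  [with Albedo=6, SeaLevel=1]  = 21; Uptake = 3·Forcing - 2·Flux + 1  [with Forcing=-2, Flux=21]  = -47.
Change = -17 − (-47) = 30.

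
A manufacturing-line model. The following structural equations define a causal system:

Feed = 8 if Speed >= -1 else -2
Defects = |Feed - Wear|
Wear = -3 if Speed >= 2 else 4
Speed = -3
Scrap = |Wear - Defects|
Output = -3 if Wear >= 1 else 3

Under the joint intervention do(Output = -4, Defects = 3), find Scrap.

Setting Output = -4, Defects = 3 by intervention discards those variables' equations.
Wear = -3 if Speed >= 2 else 4  [with Speed=-3]  = 4
Scrap = |Wear - Defects|  [with Wear=4, Defects=3]  = 1

1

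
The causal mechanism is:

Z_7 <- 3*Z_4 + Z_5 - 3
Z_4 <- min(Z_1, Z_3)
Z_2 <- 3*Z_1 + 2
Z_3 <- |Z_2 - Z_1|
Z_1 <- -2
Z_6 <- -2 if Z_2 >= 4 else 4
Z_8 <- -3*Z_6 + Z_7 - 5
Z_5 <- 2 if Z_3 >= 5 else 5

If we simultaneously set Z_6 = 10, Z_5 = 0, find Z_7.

-9

Setting Z_6 = 10, Z_5 = 0 by intervention discards those variables' equations.
Z_2 = 3*Z_1 + 2  [with Z_1=-2]  = -4
Z_3 = |Z_2 - Z_1|  [with Z_2=-4, Z_1=-2]  = 2
Z_4 = min(Z_1, Z_3)  [with Z_1=-2, Z_3=2]  = -2
Z_7 = 3*Z_4 + Z_5 - 3  [with Z_4=-2, Z_5=0]  = -9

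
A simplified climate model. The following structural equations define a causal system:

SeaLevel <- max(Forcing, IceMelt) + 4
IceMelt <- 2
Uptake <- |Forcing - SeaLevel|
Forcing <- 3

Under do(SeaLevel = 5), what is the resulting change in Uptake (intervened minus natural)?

-2

The intervention breaks the incoming arrows to SeaLevel: SeaLevel <- max(Forcing, IceMelt) + 4 no longer applies, and SeaLevel = 5.
Uptake = |Forcing - SeaLevel|  [with Forcing=3, SeaLevel=5]  = 2
Without intervention: SeaLevel = max(Forcing, IceMelt) + 4  [with Forcing=3, IceMelt=2]  = 7; Uptake = |Forcing - SeaLevel|  [with Forcing=3, SeaLevel=7]  = 4.
Change = 2 − 4 = -2.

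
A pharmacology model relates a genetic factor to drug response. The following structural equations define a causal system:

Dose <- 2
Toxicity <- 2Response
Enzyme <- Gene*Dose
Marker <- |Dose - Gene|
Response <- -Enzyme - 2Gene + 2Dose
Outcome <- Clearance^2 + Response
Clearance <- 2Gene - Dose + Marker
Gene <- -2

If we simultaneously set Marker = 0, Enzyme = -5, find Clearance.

-6

The joint intervention fixes Marker = 0, Enzyme = -5, removing each variable's own equation.
Clearance = 2Gene - Dose + Marker  [with Gene=-2, Dose=2, Marker=0]  = -6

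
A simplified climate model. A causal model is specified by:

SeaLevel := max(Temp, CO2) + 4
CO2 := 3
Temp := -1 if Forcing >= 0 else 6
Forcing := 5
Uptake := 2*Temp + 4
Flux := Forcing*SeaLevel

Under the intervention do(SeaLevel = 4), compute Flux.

Intervening sets SeaLevel = 4 and removes its equation (SeaLevel := max(Temp, CO2) + 4).
Flux = Forcing*SeaLevel  [with Forcing=5, SeaLevel=4]  = 20

20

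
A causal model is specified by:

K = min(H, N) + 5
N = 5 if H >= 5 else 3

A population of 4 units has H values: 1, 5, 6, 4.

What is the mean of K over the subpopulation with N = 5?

10

E[K|N=5] averages over only the 2 units with N=5 (H = 5, 6): K = 10, 10, mean 10.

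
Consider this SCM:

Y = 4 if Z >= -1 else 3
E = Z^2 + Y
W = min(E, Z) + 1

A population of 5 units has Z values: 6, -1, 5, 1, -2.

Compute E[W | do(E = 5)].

Every unit gets E=5 under the intervention. W values become 6, 0, 6, 2, -1; E[W|do(E=5)] = 2.6.

2.6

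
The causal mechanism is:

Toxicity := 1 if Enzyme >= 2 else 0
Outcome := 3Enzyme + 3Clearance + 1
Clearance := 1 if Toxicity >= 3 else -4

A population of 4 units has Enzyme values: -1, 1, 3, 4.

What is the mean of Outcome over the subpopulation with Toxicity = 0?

E[Outcome|Toxicity=0] averages over only the 2 units with Toxicity=0 (Enzyme = -1, 1): Outcome = -14, -8, mean -11.

-11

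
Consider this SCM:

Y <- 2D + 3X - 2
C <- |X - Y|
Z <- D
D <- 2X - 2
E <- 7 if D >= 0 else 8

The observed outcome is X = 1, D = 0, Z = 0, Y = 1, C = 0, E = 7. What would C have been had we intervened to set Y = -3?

4

Intervening sets Y = -3 and removes its equation (Y <- 2D + 3X - 2).
C = |X - Y|  [with X=1, Y=-3]  = 4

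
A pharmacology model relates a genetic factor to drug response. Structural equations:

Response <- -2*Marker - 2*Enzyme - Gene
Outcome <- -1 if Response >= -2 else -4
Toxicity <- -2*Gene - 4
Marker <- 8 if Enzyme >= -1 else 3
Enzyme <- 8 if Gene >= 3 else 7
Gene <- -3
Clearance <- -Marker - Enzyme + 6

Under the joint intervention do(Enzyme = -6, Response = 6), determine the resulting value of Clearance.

9

The joint intervention fixes Enzyme = -6, Response = 6, removing each variable's own equation.
Marker = 8 if Enzyme >= -1 else 3  [with Enzyme=-6]  = 3
Clearance = -Marker - Enzyme + 6  [with Marker=3, Enzyme=-6]  = 9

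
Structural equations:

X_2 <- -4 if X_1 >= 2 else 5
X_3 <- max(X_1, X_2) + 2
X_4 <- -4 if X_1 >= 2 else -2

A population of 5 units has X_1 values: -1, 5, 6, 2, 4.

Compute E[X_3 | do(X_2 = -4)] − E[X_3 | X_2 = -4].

The intervention sets X_2=-4 in all 5 units regardless of X_1. Recomputing X_3 per unit gives 1, 7, 8, 4, 6; average 5.2.
E[X_3|X_2=-4] averages over only the 4 units with X_2=-4 (X_1 = 5, 6, 2, 4): X_3 = 7, 8, 4, 6, mean 6.25.
Difference = 5.2 − 6.25 = -1.05.

-1.05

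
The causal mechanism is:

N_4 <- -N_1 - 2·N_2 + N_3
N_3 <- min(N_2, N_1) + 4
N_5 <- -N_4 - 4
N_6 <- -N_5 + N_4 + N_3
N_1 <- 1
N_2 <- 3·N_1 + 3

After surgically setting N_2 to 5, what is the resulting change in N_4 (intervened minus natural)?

Under do(N_2=5), the mechanism N_2 <- 3·N_1 + 3 is discarded; N_2 is fixed at 5.
N_3 = min(N_2, N_1) + 4  [with N_2=5, N_1=1]  = 5
N_4 = -N_1 - 2·N_2 + N_3  [with N_1=1, N_2=5, N_3=5]  = -6
Without intervention: N_2 = 3·N_1 + 3  [with N_1=1]  = 6; N_3 = min(N_2, N_1) + 4  [with N_2=6, N_1=1]  = 5; N_4 = -N_1 - 2·N_2 + N_3  [with N_1=1, N_2=6, N_3=5]  = -8.
Change = -6 − (-8) = 2.

2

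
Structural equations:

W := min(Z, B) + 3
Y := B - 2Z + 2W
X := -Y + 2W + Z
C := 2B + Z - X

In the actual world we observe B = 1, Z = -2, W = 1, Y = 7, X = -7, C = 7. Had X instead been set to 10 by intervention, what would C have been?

The intervention breaks the incoming arrows to X: X := -Y + 2W + Z no longer applies, and X = 10.
C = 2B + Z - X  [with B=1, Z=-2, X=10]  = -10

-10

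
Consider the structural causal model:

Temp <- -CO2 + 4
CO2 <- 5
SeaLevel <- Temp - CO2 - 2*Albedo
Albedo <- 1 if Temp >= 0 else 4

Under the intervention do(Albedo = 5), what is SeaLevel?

The intervention breaks the incoming arrows to Albedo: Albedo <- 1 if Temp >= 0 else 4 no longer applies, and Albedo = 5.
Temp = -CO2 + 4  [with CO2=5]  = -1
SeaLevel = Temp - CO2 - 2*Albedo  [with Temp=-1, CO2=5, Albedo=5]  = -16

-16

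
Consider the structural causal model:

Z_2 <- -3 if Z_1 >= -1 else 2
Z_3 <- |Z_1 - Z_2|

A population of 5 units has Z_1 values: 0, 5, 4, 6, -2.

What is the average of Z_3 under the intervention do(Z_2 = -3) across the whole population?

The intervention sets Z_2=-3 in all 5 units regardless of Z_1. Recomputing Z_3 per unit gives 3, 8, 7, 9, 1; average 5.6.

5.6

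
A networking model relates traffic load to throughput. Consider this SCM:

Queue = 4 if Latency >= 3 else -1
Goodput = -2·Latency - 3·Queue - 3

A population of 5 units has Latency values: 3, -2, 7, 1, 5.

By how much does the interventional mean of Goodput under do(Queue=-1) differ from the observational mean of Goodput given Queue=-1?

-6.6

do(Queue=-1) breaks Queue's dependence on Latency. With Queue=-1 fixed, Goodput across the units is -6, 4, -14, -2, -10, mean -5.6.
E[Goodput|Queue=-1] averages over only the 2 units with Queue=-1 (Latency = -2, 1): Goodput = 4, -2, mean 1.
Difference = -5.6 − 1 = -6.6.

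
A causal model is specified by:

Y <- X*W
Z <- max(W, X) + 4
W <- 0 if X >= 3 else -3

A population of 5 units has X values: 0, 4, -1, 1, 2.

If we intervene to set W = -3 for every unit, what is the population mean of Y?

-3.6

do(W=-3) breaks W's dependence on X. With W=-3 fixed, Y across the units is 0, -12, 3, -3, -6, mean -3.6.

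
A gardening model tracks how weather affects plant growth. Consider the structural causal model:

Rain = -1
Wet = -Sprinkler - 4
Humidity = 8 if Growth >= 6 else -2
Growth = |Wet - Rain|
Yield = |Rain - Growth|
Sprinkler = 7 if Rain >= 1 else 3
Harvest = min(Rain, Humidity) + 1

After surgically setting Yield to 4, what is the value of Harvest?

Intervening sets Yield = 4 and removes its equation (Yield = |Rain - Growth|).
No directed path runs from Yield to Harvest, so Harvest keeps its natural value.
Sprinkler = 7 if Rain >= 1 else 3  [with Rain=-1]  = 3
Wet = -Sprinkler - 4  [with Sprinkler=3]  = -7
Growth = |Wet - Rain|  [with Wet=-7, Rain=-1]  = 6
Humidity = 8 if Growth >= 6 else -2  [with Growth=6]  = 8
Harvest = min(Rain, Humidity) + 1  [with Rain=-1, Humidity=8]  = 0

0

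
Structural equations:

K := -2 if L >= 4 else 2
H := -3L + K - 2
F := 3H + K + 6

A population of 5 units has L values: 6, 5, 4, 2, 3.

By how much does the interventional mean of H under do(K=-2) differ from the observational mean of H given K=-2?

3

The intervention sets K=-2 in all 5 units regardless of L. Recomputing H per unit gives -22, -19, -16, -10, -13; average -16.
Conditioning on K=-2 selects the 3 unit(s) with L ∈ {6, 5, 4}. Their H values: -22, -19, -16. Mean = -19.
Difference = -16 − (-19) = 3.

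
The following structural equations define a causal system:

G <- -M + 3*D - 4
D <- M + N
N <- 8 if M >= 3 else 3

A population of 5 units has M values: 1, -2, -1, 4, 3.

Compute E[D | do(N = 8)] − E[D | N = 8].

Under do(N=8), N's equation is replaced by N=8 for every unit. Per-unit D: 9, 6, 7, 12, 11. Mean = 9.
Conditioning on N=8 selects the 2 unit(s) with M ∈ {4, 3}. Their D values: 12, 11. Mean = 11.5.
Difference = 9 − 11.5 = -2.5.

-2.5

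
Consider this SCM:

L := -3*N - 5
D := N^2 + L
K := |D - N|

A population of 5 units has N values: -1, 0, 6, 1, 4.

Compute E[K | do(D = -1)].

3

Every unit gets D=-1 under the intervention. K values become 0, 1, 7, 2, 5; E[K|do(D=-1)] = 3.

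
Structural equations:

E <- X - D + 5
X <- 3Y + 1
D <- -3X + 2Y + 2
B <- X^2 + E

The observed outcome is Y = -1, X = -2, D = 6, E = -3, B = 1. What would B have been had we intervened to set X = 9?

do(X=9) replaces the equation X <- 3Y + 1 with the constant X = 9.
D = -3X + 2Y + 2  [with X=9, Y=-1]  = -27
E = X - D + 5  [with X=9, D=-27]  = 41
B = X^2 + E  [with X=9, E=41]  = 122

122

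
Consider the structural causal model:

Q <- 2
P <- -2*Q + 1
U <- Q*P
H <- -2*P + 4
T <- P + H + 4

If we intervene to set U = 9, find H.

10

The intervention breaks the incoming arrows to U: U <- Q*P no longer applies, and U = 9.
H is not downstream of the intervention, so its value is determined by the original equations.
P = -2*Q + 1  [with Q=2]  = -3
H = -2*P + 4  [with P=-3]  = 10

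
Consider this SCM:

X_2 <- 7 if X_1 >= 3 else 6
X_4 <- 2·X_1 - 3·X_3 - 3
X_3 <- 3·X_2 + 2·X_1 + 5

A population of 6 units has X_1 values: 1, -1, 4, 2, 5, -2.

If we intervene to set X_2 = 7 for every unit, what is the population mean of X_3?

29

do(X_2=7) breaks X_2's dependence on X_1. With X_2=7 fixed, X_3 across the units is 28, 24, 34, 30, 36, 22, mean 29.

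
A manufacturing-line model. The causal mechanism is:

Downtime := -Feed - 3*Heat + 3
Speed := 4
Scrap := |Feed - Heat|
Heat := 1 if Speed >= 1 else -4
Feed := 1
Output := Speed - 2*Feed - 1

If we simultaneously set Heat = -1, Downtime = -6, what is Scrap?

2

Setting Heat = -1, Downtime = -6 by intervention discards those variables' equations.
Scrap = |Feed - Heat|  [with Feed=1, Heat=-1]  = 2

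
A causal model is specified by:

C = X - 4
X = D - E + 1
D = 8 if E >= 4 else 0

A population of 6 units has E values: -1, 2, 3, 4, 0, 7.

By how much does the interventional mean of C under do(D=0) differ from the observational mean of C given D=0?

do(D=0) breaks D's dependence on E. With D=0 fixed, C across the units is -2, -5, -6, -7, -3, -10, mean -5.5.
E[C|D=0] averages over only the 4 units with D=0 (E = -1, 2, 3, 0): C = -2, -5, -6, -3, mean -4.
Difference = -5.5 − (-4) = -1.5.

-1.5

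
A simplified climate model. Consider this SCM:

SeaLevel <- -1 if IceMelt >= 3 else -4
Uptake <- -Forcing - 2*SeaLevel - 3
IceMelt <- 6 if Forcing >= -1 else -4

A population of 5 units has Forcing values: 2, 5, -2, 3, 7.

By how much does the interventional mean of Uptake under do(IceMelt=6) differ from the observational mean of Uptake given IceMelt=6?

1.25

Every unit gets IceMelt=6 under the intervention. Uptake values become -3, -6, 1, -4, -8; E[Uptake|do(IceMelt=6)] = -4.
E[Uptake|IceMelt=6] averages over only the 4 units with IceMelt=6 (Forcing = 2, 5, 3, 7): Uptake = -3, -6, -4, -8, mean -5.25.
Difference = -4 − (-5.25) = 1.25.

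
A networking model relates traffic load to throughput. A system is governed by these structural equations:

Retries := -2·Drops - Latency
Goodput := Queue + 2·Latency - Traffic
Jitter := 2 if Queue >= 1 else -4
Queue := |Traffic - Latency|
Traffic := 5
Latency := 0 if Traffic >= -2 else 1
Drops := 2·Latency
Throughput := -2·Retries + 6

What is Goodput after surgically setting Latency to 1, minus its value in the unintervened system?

do(Latency=1) replaces the equation Latency := 0 if Traffic >= -2 else 1 with the constant Latency = 1.
Queue = |Traffic - Latency|  [with Traffic=5, Latency=1]  = 4
Goodput = Queue + 2·Latency - Traffic  [with Queue=4, Latency=1, Traffic=5]  = 1
Without intervention: Latency = 0 if Traffic >= -2 else 1  [with Traffic=5]  = 0; Queue = |Traffic - Latency|  [with Traffic=5, Latency=0]  = 5; Goodput = Queue + 2·Latency - Traffic  [with Queue=5, Latency=0, Traffic=5]  = 0.
Change = 1 − 0 = 1.

1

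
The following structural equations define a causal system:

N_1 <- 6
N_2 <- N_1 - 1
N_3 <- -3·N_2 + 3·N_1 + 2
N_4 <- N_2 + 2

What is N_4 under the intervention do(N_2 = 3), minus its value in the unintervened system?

-2

Under do(N_2=3), the mechanism N_2 <- N_1 - 1 is discarded; N_2 is fixed at 3.
N_4 = N_2 + 2  [with N_2=3]  = 5
Without intervention: N_2 = N_1 - 1  [with N_1=6]  = 5; N_4 = N_2 + 2  [with N_2=5]  = 7.
Change = 5 − 7 = -2.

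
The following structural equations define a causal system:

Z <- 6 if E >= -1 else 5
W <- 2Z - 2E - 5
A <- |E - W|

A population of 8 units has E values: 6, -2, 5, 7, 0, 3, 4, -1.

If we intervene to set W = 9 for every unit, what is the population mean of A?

do(W=9) breaks W's dependence on E. With W=9 fixed, A across the units is 3, 11, 4, 2, 9, 6, 5, 10, mean 6.25.

6.25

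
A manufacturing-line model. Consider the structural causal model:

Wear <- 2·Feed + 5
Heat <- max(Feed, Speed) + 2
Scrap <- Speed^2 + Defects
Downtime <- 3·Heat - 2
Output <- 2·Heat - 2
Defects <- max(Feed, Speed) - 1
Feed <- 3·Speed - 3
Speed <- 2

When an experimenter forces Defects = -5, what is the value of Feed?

3

Under do(Defects=-5), the mechanism Defects <- max(Feed, Speed) - 1 is discarded; Defects is fixed at -5.
No directed path runs from Defects to Feed, so Feed keeps its natural value.
Feed = 3·Speed - 3  [with Speed=2]  = 3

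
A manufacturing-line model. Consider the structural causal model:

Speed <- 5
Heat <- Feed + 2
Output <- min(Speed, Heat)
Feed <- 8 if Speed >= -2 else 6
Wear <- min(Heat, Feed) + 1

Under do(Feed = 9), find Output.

5

do(Feed=9) replaces the equation Feed <- 8 if Speed >= -2 else 6 with the constant Feed = 9.
Heat = Feed + 2  [with Feed=9]  = 11
Output = min(Speed, Heat)  [with Speed=5, Heat=11]  = 5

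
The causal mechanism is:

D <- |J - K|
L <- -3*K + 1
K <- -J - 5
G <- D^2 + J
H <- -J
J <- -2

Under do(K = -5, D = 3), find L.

Setting K = -5, D = 3 by intervention discards those variables' equations.
L = -3*K + 1  [with K=-5]  = 16

16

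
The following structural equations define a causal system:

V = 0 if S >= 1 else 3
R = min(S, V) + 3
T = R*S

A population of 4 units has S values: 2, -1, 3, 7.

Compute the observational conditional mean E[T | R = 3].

12

E[T|R=3] averages over only the 3 units with R=3 (S = 2, 3, 7): T = 6, 9, 21, mean 12.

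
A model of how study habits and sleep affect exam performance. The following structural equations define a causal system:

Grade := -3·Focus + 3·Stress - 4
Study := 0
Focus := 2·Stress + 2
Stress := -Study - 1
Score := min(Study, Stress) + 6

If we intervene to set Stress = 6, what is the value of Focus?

14

The intervention breaks the incoming arrows to Stress: Stress := -Study - 1 no longer applies, and Stress = 6.
Focus = 2·Stress + 2  [with Stress=6]  = 14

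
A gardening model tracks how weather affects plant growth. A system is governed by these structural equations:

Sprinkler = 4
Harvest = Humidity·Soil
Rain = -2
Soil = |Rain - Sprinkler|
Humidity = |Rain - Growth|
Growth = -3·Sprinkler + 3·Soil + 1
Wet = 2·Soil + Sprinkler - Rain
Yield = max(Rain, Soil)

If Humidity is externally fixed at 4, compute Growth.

7

do(Humidity=4) replaces the equation Humidity = |Rain - Growth| with the constant Humidity = 4.
Since Growth is not a descendant of the intervened variable, it is unaffected.
Soil = |Rain - Sprinkler|  [with Rain=-2, Sprinkler=4]  = 6
Growth = -3·Sprinkler + 3·Soil + 1  [with Sprinkler=4, Soil=6]  = 7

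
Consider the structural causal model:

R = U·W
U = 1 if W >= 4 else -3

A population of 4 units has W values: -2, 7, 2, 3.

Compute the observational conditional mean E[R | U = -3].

E[R|U=-3] averages over only the 3 units with U=-3 (W = -2, 2, 3): R = 6, -6, -9, mean -3.

-3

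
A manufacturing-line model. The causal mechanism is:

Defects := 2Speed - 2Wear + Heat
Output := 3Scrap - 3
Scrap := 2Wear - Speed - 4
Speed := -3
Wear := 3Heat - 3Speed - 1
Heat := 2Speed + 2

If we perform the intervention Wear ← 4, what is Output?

18

The intervention breaks the incoming arrows to Wear: Wear := 3Heat - 3Speed - 1 no longer applies, and Wear = 4.
Scrap = 2Wear - Speed - 4  [with Wear=4, Speed=-3]  = 7
Output = 3Scrap - 3  [with Scrap=7]  = 18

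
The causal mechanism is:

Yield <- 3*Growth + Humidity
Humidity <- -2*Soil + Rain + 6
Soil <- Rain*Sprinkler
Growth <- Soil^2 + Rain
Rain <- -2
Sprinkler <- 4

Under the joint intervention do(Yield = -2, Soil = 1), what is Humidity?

2

Under do(Yield = -2, Soil = 1), each intervened variable's structural equation is replaced by its fixed value.
Humidity = -2*Soil + Rain + 6  [with Soil=1, Rain=-2]  = 2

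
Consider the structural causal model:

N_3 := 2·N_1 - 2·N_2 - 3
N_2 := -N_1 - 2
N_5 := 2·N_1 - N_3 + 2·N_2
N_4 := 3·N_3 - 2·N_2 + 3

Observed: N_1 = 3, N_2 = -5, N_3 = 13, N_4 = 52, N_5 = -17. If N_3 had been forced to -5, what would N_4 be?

The intervention breaks the incoming arrows to N_3: N_3 := 2·N_1 - 2·N_2 - 3 no longer applies, and N_3 = -5.
N_2 = -N_1 - 2  [with N_1=3]  = -5
N_4 = 3·N_3 - 2·N_2 + 3  [with N_3=-5, N_2=-5]  = -2

-2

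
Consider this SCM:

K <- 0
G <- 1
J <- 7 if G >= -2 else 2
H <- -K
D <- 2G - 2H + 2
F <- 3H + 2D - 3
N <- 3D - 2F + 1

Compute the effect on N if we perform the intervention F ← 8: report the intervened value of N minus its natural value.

Intervening sets F = 8 and removes its equation (F <- 3H + 2D - 3).
H = -K  [with K=0]  = 0
D = 2G - 2H + 2  [with G=1, H=0]  = 4
N = 3D - 2F + 1  [with D=4, F=8]  = -3
Without intervention: H = -K  [with K=0]  = 0; D = 2G - 2H + 2  [with G=1, H=0]  = 4; F = 3H + 2D - 3  [with H=0, D=4]  = 5; N = 3D - 2F + 1  [with D=4, F=5]  = 3.
Change = -3 − 3 = -6.

-6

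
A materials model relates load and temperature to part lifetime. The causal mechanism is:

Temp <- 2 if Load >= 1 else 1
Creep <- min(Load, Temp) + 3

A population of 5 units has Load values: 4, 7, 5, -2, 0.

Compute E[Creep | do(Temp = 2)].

3.8

The intervention sets Temp=2 in all 5 units regardless of Load. Recomputing Creep per unit gives 5, 5, 5, 1, 3; average 3.8.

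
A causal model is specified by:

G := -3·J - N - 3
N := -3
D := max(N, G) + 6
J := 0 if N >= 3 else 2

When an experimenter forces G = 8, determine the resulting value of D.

14

The intervention breaks the incoming arrows to G: G := -3·J - N - 3 no longer applies, and G = 8.
D = max(N, G) + 6  [with N=-3, G=8]  = 14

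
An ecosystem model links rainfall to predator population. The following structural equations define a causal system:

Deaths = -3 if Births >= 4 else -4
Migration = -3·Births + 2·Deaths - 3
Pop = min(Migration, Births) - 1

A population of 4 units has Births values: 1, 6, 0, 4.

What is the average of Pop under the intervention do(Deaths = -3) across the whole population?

do(Deaths=-3) breaks Deaths's dependence on Births. With Deaths=-3 fixed, Pop across the units is -13, -28, -10, -22, mean -18.25.

-18.25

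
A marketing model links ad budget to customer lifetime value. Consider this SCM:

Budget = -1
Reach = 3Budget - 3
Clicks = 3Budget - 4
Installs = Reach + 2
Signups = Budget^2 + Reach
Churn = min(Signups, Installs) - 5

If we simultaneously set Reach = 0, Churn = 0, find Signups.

Setting Reach = 0, Churn = 0 by intervention discards those variables' equations.
Signups = Budget^2 + Reach  [with Budget=-1, Reach=0]  = 1

1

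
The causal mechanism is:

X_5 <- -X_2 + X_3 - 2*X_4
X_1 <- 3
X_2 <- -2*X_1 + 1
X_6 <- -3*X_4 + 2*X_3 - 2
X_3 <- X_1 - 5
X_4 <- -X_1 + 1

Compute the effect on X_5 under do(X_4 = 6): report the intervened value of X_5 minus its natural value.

Intervening sets X_4 = 6 and removes its equation (X_4 <- -X_1 + 1).
X_2 = -2*X_1 + 1  [with X_1=3]  = -5
X_3 = X_1 - 5  [with X_1=3]  = -2
X_5 = -X_2 + X_3 - 2*X_4  [with X_2=-5, X_3=-2, X_4=6]  = -9
Without intervention: X_2 = -2*X_1 + 1  [with X_1=3]  = -5; X_3 = X_1 - 5  [with X_1=3]  = -2; X_4 = -X_1 + 1  [with X_1=3]  = -2; X_5 = -X_2 + X_3 - 2*X_4  [with X_2=-5, X_3=-2, X_4=-2]  = 7.
Change = -9 − 7 = -16.

-16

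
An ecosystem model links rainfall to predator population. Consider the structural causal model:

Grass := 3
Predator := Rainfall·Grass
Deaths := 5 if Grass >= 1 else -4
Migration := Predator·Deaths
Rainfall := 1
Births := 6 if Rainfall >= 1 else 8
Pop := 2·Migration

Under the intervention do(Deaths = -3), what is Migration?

-9

The intervention breaks the incoming arrows to Deaths: Deaths := 5 if Grass >= 1 else -4 no longer applies, and Deaths = -3.
Predator = Rainfall·Grass  [with Rainfall=1, Grass=3]  = 3
Migration = Predator·Deaths  [with Predator=3, Deaths=-3]  = -9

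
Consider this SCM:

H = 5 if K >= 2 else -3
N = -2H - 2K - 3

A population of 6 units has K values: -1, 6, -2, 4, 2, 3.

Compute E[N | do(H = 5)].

do(H=5) breaks H's dependence on K. With H=5 fixed, N across the units is -11, -25, -9, -21, -17, -19, mean -17.

-17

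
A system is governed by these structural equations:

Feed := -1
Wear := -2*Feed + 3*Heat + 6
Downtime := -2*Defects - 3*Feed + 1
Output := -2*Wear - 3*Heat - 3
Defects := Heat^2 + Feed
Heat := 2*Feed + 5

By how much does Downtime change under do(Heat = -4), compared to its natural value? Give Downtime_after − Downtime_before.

Under do(Heat=-4), the mechanism Heat := 2*Feed + 5 is discarded; Heat is fixed at -4.
Defects = Heat^2 + Feed  [with Heat=-4, Feed=-1]  = 15
Downtime = -2*Defects - 3*Feed + 1  [with Defects=15, Feed=-1]  = -26
Without intervention: Heat = 2*Feed + 5  [with Feed=-1]  = 3; Defects = Heat^2 + Feed  [with Heat=3, Feed=-1]  = 8; Downtime = -2*Defects - 3*Feed + 1  [with Defects=8, Feed=-1]  = -12.
Change = -26 − (-12) = -14.

-14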